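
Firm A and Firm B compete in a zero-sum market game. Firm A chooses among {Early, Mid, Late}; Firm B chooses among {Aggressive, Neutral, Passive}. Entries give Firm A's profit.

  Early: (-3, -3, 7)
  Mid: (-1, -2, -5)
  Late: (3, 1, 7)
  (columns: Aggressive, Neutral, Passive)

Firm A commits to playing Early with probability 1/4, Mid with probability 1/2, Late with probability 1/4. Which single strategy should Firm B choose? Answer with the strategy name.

Neutral

If Firm B plays Aggressive, Firm A's expected payoff is (1/4)·(-3) + (1/2)·(-1) + (1/4)·3 = -1/2.
If Firm B plays Neutral, Firm A's expected payoff is (1/4)·(-3) + (1/2)·(-2) + (1/4)·1 = -3/2.
If Firm B plays Passive, Firm A's expected payoff is (1/4)·7 + (1/2)·(-5) + (1/4)·7 = 1.
Firm B minimizes Firm A's payoff; the smallest is -3/2, so the best response is Neutral.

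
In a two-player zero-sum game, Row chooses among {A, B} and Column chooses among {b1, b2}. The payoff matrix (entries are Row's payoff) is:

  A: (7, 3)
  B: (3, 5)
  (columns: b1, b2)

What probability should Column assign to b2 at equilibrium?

Row minima: A → 3, B → 3; maximin = 3.
Column maxima: b1 → 7, b2 → 5; minimax = 5.
3 ≠ 5, so there is no saddle point; optimal play is mixed.
Let Row play A with probability p. Expected payoff against b1: 7p + 3(1−p) = 4p + 3; against b2: 3p + 5(1−p) = −2p + 5.
Setting these equal: 4p + 3 = −2p + 5 ⇒ 6p = 2 ⇒ p = 1/3, and the value is (4)·(1/3) + 3 = 13/3.
For Column: with q = P(b1), equating A's and B's payoffs gives 4q + 3 = −2q + 5 ⇒ q = 1/3.

2/3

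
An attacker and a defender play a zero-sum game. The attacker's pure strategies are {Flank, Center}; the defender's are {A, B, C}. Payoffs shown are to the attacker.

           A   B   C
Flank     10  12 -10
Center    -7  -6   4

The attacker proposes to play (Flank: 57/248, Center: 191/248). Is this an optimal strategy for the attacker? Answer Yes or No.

Against A this mix gives (57/248)·10 + (191/248)·(-7) = -767/248.
Against B this mix gives (57/248)·12 + (191/248)·(-6) = -231/124.
Against C this mix gives (57/248)·(-10) + (191/248)·4 = 97/124.
The defender will play A, holding the attacker to -767/248. Shifting weight toward the row that does better against A would raise this floor (the equalizing mix achieves -30/31 against both A and C), so the proposed strategy is not optimal.

No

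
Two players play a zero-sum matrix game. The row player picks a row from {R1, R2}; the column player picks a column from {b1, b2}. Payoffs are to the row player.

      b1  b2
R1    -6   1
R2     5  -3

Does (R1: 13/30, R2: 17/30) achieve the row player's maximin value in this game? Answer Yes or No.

Against b1 this mix gives (13/30)·(-6) + (17/30)·5 = 7/30.
Against b2 this mix gives (13/30)·1 + (17/30)·(-3) = -19/15.
The column player will play b2, holding the row player to -19/15. Shifting weight toward the row that does better against b2 would raise this floor (the equalizing mix achieves -13/15 against both b2 and b1), so the proposed strategy is not optimal.

No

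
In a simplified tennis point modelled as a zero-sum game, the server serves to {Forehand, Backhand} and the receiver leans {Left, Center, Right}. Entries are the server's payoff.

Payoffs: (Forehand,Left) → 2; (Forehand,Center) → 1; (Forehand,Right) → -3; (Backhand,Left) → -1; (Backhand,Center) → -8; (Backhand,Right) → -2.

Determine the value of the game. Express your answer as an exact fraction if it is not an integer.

-13/5

Row minima: Forehand → -3, Backhand → -8; maximin = -3.
Column maxima: Left → 2, Center → 1, Right → -2; minimax = -2.
-3 ≠ -2, so there is no saddle point; optimal play is mixed.
Left is strictly dominated by Center (it gives the server strictly more in every row), so the receiver never plays it.
On the remaining 2×2 (Forehand, Backhand vs Center, Right):
Let the server play Forehand with probability p. Expected payoff against Center: 1p + (-8)(1−p) = 9p − 8; against Right: (-3)p + (-2)(1−p) = −p − 2.
Setting these equal: 9p − 8 = −p − 2 ⇒ 10p = 6 ⇒ p = 3/5, and the value is (9)·(3/5) − 8 = -13/5.
For the receiver: with q = P(Center), equating Forehand's and Backhand's payoffs gives 4q − 3 = −6q − 2 ⇒ q = 1/10.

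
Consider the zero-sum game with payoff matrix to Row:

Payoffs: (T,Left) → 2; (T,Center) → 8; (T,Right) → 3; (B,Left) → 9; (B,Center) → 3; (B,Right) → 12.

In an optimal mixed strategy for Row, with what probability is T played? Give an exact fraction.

Row minima: T → 2, B → 3; maximin = 3.
Column maxima: Left → 9, Center → 8, Right → 12; minimax = 8.
3 ≠ 8, so there is no saddle point; optimal play is mixed.
Right is strictly dominated by Left (it gives Row strictly more in every row), so Column never plays it.
On the remaining 2×2 (T, B vs Left, Center):
Let Row play T with probability p. Expected payoff against Left: 2p + 9(1−p) = −7p + 9; against Center: 8p + 3(1−p) = 5p + 3.
Setting these equal: −7p + 9 = 5p + 3 ⇒ −12p = -6 ⇒ p = 1/2, and the value is (-7)·(1/2) + 9 = 11/2.
For Column: with q = P(Left), equating T's and B's payoffs gives −6q + 8 = 6q + 3 ⇒ q = 5/12.

1/2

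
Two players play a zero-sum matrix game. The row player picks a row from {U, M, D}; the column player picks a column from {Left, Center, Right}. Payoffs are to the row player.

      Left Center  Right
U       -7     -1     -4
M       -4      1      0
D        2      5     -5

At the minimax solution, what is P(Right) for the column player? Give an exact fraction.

Row minima: U → -7, M → -4, D → -5; maximin = -4.
Column maxima: Left → 2, Center → 5, Right → 0; minimax = 0.
-4 ≠ 0, so there is no saddle point; optimal play is mixed.
U is strictly dominated by M, so the row player never plays it.
Center is strictly dominated by Left (it gives the row player strictly more in every row), so the column player never plays it.
On the remaining 2×2 (M, D vs Left, Right):
Let the row player play M with probability p. Expected payoff against Left: (-4)p + 2(1−p) = −6p + 2; against Right: 0p + (-5)(1−p) = 5p − 5.
Setting these equal: −6p + 2 = 5p − 5 ⇒ −11p = -7 ⇒ p = 7/11, and the value is (-6)·(7/11) + 2 = -20/11.
For the column player: with q = P(Left), equating M's and D's payoffs gives −4q = 7q − 5 ⇒ q = 5/11.

6/11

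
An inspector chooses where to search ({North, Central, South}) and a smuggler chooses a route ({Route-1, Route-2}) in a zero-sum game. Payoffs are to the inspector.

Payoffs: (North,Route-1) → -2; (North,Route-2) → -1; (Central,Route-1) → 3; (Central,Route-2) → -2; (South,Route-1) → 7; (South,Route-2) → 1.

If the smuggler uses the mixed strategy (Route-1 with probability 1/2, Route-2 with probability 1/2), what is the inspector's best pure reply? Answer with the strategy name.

Expected payoff of North: (1/2)·(-2) + (1/2)·(-1) = -3/2.
Expected payoff of Central: (1/2)·3 + (1/2)·(-2) = 1/2.
Expected payoff of South: (1/2)·7 + (1/2)·1 = 4.
The largest is 4, so the inspector's best response is South.

South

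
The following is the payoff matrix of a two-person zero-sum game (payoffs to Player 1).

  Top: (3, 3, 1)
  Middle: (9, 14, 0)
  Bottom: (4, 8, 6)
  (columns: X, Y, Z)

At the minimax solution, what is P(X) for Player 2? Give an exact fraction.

Row minima: Top → 1, Middle → 0, Bottom → 4; maximin = 4.
Column maxima: X → 9, Y → 14, Z → 6; minimax = 6.
4 ≠ 6, so there is no saddle point; optimal play is mixed.
Top is strictly dominated by Bottom, so Player 1 never plays it.
With Top eliminated, Y is strictly dominated by X (it gives Player 1 strictly more in every remaining row), so Player 2 never plays it.
On the remaining 2×2 (Middle, Bottom vs X, Z):
Let Player 1 play Middle with probability p. Expected payoff against X: 9p + 4(1−p) = 5p + 4; against Z: 0p + 6(1−p) = −6p + 6.
Setting these equal: 5p + 4 = −6p + 6 ⇒ 11p = 2 ⇒ p = 2/11, and the value is (5)·(2/11) + 4 = 54/11.
For Player 2: with q = P(X), equating Middle's and Bottom's payoffs gives 9q = −2q + 6 ⇒ q = 6/11.

6/11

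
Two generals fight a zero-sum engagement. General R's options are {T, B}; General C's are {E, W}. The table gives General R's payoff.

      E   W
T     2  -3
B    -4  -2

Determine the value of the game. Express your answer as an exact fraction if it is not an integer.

Row minima: T → -3, B → -4; maximin = -3.
Column maxima: E → 2, W → -2; minimax = -2.
-3 ≠ -2, so there is no saddle point; optimal play is mixed.
Let General R play T with probability p. Expected payoff against E: 2p + (-4)(1−p) = 6p − 4; against W: (-3)p + (-2)(1−p) = −p − 2.
Setting these equal: 6p − 4 = −p − 2 ⇒ 7p = 2 ⇒ p = 2/7, and the value is (6)·(2/7) − 4 = -16/7.
For General C: with q = P(E), equating T's and B's payoffs gives 5q − 3 = −2q − 2 ⇒ q = 1/7.

-16/7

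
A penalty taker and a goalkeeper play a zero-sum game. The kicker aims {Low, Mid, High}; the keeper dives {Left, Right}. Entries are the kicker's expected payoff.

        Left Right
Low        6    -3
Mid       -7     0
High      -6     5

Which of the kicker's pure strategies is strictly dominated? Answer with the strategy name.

Mid

High gives a strictly higher payoff than Mid against every column: -6 > -7, 5 > 0.
So Mid is strictly dominated and the kicker never plays it.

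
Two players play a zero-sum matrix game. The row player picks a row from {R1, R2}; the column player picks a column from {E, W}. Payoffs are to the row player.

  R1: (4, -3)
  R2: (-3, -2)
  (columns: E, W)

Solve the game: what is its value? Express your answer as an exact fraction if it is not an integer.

-17/8

Row minima: R1 → -3, R2 → -3; maximin = -3.
Column maxima: E → 4, W → -2; minimax = -2.
-3 ≠ -2, so there is no saddle point; optimal play is mixed.
Let the row player play R1 with probability p. Expected payoff against E: 4p + (-3)(1−p) = 7p − 3; against W: (-3)p + (-2)(1−p) = −p − 2.
Setting these equal: 7p − 3 = −p − 2 ⇒ 8p = 1 ⇒ p = 1/8, and the value is (7)·(1/8) − 3 = -17/8.
For the column player: with q = P(E), equating R1's and R2's payoffs gives 7q − 3 = −q − 2 ⇒ q = 1/8.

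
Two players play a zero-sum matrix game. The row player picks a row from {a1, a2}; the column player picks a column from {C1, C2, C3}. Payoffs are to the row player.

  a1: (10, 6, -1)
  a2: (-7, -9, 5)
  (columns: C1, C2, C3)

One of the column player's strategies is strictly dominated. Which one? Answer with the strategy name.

C1

C2 holds the row player's payoff strictly below C1 in every row: 6 < 10, -9 < -7.
So C1 is strictly dominated for the column player.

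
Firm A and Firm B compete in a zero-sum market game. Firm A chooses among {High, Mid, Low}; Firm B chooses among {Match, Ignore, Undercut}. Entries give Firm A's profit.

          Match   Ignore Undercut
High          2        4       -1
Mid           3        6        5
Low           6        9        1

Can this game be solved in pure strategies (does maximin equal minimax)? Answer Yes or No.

Row minima: High → -1, Mid → 3, Low → 1; maximin = 3.
Column maxima: Match → 6, Ignore → 9, Undercut → 5; minimax = 5.
3 ≠ 5, so no pure-strategy equilibrium exists.

No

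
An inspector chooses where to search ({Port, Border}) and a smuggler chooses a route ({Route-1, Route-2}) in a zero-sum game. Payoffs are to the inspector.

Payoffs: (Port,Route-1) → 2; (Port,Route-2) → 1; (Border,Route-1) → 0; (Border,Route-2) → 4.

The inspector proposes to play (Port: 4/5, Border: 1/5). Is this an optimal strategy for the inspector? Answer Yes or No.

Yes

Against Route-1 this mix gives (4/5)·2 + (1/5)·0 = 8/5.
Against Route-2 this mix gives (4/5)·1 + (1/5)·4 = 8/5.
All of the smuggler's active replies (Route-1, Route-2) yield 8/5, and no column does worse for the inspector. The mix makes the smuggler indifferent and guarantees 8/5, so it is optimal.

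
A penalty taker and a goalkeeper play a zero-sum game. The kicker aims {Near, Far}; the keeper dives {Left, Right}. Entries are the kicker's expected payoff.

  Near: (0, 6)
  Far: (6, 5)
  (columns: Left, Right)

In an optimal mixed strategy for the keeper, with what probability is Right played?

6/7

Row minima: Near → 0, Far → 5; maximin = 5.
Column maxima: Left → 6, Right → 6; minimax = 6.
5 ≠ 6, so there is no saddle point; optimal play is mixed.
Let the kicker play Near with probability p. Expected payoff against Left: 0p + 6(1−p) = −6p + 6; against Right: 6p + 5(1−p) = p + 5.
Setting these equal: −6p + 6 = p + 5 ⇒ −7p = -1 ⇒ p = 1/7, and the value is (-6)·(1/7) + 6 = 36/7.
For the keeper: with q = P(Left), equating Near's and Far's payoffs gives −6q + 6 = q + 5 ⇒ q = 1/7.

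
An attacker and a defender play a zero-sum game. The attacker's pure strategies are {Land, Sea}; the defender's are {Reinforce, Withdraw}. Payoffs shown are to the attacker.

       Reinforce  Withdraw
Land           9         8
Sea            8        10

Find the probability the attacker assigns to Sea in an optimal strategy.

1/3

Row minima: Land → 8, Sea → 8; maximin = 8.
Column maxima: Reinforce → 9, Withdraw → 10; minimax = 9.
8 ≠ 9, so there is no saddle point; optimal play is mixed.
Let the attacker play Land with probability p. Expected payoff against Reinforce: 9p + 8(1−p) = p + 8; against Withdraw: 8p + 10(1−p) = −2p + 10.
Setting these equal: p + 8 = −2p + 10 ⇒ 3p = 2 ⇒ p = 2/3, and the value is (1)·(2/3) + 8 = 26/3.
For the defender: with q = P(Reinforce), equating Land's and Sea's payoffs gives q + 8 = −2q + 10 ⇒ q = 2/3.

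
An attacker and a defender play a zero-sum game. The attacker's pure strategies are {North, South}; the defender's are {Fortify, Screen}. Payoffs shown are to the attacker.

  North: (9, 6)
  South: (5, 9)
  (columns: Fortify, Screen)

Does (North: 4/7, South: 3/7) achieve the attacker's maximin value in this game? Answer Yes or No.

Yes

Against Fortify this mix gives (4/7)·9 + (3/7)·5 = 51/7.
Against Screen this mix gives (4/7)·6 + (3/7)·9 = 51/7.
All of the defender's active replies (Fortify, Screen) yield 51/7, and no column does worse for the attacker. The mix makes the defender indifferent and guarantees 51/7, so it is optimal.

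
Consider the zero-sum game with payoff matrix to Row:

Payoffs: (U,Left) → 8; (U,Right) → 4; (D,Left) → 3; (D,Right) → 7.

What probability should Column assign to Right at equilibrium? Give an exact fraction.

5/8

Row minima: U → 4, D → 3; maximin = 4.
Column maxima: Left → 8, Right → 7; minimax = 7.
4 ≠ 7, so there is no saddle point; optimal play is mixed.
Let Row play U with probability p. Expected payoff against Left: 8p + 3(1−p) = 5p + 3; against Right: 4p + 7(1−p) = −3p + 7.
Setting these equal: 5p + 3 = −3p + 7 ⇒ 8p = 4 ⇒ p = 1/2, and the value is (5)·(1/2) + 3 = 11/2.
For Column: with q = P(Left), equating U's and D's payoffs gives 4q + 4 = −4q + 7 ⇒ q = 3/8.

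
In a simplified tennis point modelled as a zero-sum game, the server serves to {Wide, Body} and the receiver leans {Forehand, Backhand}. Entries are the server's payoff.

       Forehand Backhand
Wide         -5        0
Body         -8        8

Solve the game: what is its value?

Row minima: Wide → -5, Body → -8; maximin = -5.
Column maxima: Forehand → -5, Backhand → 8; minimax = -5.
Since maximin = minimax = -5, there is a saddle point and the value is -5.

-5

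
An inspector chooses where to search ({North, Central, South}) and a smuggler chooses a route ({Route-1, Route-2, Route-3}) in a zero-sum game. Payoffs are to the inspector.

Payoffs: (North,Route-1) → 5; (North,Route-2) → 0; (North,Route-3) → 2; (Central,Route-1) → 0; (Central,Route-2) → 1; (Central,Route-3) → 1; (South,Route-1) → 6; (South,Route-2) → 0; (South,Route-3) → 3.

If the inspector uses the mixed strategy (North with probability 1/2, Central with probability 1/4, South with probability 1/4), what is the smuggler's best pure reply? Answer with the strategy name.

If the smuggler plays Route-1, the inspector's expected payoff is (1/2)·5 + (1/4)·0 + (1/4)·6 = 4.
If the smuggler plays Route-2, the inspector's expected payoff is (1/2)·0 + (1/4)·1 + (1/4)·0 = 1/4.
If the smuggler plays Route-3, the inspector's expected payoff is (1/2)·2 + (1/4)·1 + (1/4)·3 = 2.
The smuggler minimizes the inspector's payoff; the smallest is 1/4, so the best response is Route-2.

Route-2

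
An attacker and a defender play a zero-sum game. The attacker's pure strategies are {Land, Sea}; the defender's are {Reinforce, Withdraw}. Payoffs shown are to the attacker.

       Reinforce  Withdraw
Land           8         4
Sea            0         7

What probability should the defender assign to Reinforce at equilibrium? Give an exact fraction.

Row minima: Land → 4, Sea → 0; maximin = 4.
Column maxima: Reinforce → 8, Withdraw → 7; minimax = 7.
4 ≠ 7, so there is no saddle point; optimal play is mixed.
Let the attacker play Land with probability p. Expected payoff against Reinforce: 8p + 0(1−p) = 8p; against Withdraw: 4p + 7(1−p) = −3p + 7.
Setting these equal: 8p = −3p + 7 ⇒ 11p = 7 ⇒ p = 7/11, and the value is (8)·(7/11) = 56/11.
For the defender: with q = P(Reinforce), equating Land's and Sea's payoffs gives 4q + 4 = −7q + 7 ⇒ q = 3/11.

3/11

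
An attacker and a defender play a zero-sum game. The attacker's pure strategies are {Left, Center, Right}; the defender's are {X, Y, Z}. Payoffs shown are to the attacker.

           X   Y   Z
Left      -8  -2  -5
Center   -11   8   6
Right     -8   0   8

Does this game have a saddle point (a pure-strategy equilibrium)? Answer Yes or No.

Row minima: Left → -8, Center → -11, Right → -8; maximin = -8.
Column maxima: X → -8, Y → 8, Z → 8; minimax = -8.
maximin = minimax = -8, so a saddle point exists.

Yes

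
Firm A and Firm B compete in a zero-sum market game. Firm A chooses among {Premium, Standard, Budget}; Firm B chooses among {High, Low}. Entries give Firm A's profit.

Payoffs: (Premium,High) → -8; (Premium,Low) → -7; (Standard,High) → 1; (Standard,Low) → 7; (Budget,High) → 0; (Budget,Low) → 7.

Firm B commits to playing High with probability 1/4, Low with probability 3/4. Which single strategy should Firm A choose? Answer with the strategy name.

Expected payoff of Premium: (1/4)·(-8) + (3/4)·(-7) = -29/4.
Expected payoff of Standard: (1/4)·1 + (3/4)·7 = 11/2.
Expected payoff of Budget: (1/4)·0 + (3/4)·7 = 21/4.
The largest is 11/2, so Firm A's best response is Standard.

Standard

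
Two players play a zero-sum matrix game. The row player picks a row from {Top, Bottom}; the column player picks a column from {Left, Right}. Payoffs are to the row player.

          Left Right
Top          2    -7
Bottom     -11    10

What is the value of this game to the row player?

Row minima: Top → -7, Bottom → -11; maximin = -7.
Column maxima: Left → 2, Right → 10; minimax = 2.
-7 ≠ 2, so there is no saddle point; optimal play is mixed.
Let the row player play Top with probability p. Expected payoff against Left: 2p + (-11)(1−p) = 13p − 11; against Right: (-7)p + 10(1−p) = −17p + 10.
Setting these equal: 13p − 11 = −17p + 10 ⇒ 30p = 21 ⇒ p = 7/10, and the value is (13)·(7/10) − 11 = -19/10.
For the column player: with q = P(Left), equating Top's and Bottom's payoffs gives 9q − 7 = −21q + 10 ⇒ q = 17/30.

-19/10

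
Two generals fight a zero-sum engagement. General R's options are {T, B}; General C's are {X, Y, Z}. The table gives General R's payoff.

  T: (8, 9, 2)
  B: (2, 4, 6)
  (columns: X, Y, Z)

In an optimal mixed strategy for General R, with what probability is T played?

2/5

Row minima: T → 2, B → 2; maximin = 2.
Column maxima: X → 8, Y → 9, Z → 6; minimax = 6.
2 ≠ 6, so there is no saddle point; optimal play is mixed.
Y is strictly dominated by X (it gives General R strictly more in every row), so General C never plays it.
On the remaining 2×2 (T, B vs X, Z):
Let General R play T with probability p. Expected payoff against X: 8p + 2(1−p) = 6p + 2; against Z: 2p + 6(1−p) = −4p + 6.
Setting these equal: 6p + 2 = −4p + 6 ⇒ 10p = 4 ⇒ p = 2/5, and the value is (6)·(2/5) + 2 = 22/5.
For General C: with q = P(X), equating T's and B's payoffs gives 6q + 2 = −4q + 6 ⇒ q = 2/5.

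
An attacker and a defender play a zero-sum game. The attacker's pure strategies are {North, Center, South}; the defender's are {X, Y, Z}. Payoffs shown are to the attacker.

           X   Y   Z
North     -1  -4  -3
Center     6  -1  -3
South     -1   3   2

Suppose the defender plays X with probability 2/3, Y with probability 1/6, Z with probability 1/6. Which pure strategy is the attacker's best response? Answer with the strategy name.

Expected payoff of North: (2/3)·(-1) + (1/6)·(-4) + (1/6)·(-3) = -11/6.
Expected payoff of Center: (2/3)·6 + (1/6)·(-1) + (1/6)·(-3) = 10/3.
Expected payoff of South: (2/3)·(-1) + (1/6)·3 + (1/6)·2 = 1/6.
The largest is 10/3, so the attacker's best response is Center.

Center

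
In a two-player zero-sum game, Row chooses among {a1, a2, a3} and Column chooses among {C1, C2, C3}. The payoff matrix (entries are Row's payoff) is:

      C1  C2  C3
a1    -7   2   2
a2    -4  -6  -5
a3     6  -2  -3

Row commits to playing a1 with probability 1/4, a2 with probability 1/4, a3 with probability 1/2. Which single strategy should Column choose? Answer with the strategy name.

If Column plays C1, Row's expected payoff is (1/4)·(-7) + (1/4)·(-4) + (1/2)·6 = 1/4.
If Column plays C2, Row's expected payoff is (1/4)·2 + (1/4)·(-6) + (1/2)·(-2) = -2.
If Column plays C3, Row's expected payoff is (1/4)·2 + (1/4)·(-5) + (1/2)·(-3) = -9/4.
Column minimizes Row's payoff; the smallest is -9/4, so the best response is C3.

C3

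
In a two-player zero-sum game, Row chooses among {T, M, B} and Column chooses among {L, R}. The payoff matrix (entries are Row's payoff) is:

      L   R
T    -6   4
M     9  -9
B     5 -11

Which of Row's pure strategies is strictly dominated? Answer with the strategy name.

M gives a strictly higher payoff than B against every column: 9 > 5, -9 > -11.
So B is strictly dominated and Row never plays it.

B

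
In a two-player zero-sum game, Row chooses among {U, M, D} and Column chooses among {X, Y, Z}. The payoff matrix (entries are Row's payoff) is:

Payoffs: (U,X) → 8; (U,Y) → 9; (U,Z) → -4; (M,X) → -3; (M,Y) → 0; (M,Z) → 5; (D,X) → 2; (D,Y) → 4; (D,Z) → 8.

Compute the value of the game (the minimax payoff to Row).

Row minima: U → -4, M → -3, D → 2; maximin = 2.
Column maxima: X → 8, Y → 9, Z → 8; minimax = 8.
2 ≠ 8, so there is no saddle point; optimal play is mixed.
M is strictly dominated by D, so Row never plays it.
Y is strictly dominated by X (it gives Row strictly more in every row), so Column never plays it.
On the remaining 2×2 (U, D vs X, Z):
Let Row play U with probability p. Expected payoff against X: 8p + 2(1−p) = 6p + 2; against Z: (-4)p + 8(1−p) = −12p + 8.
Setting these equal: 6p + 2 = −12p + 8 ⇒ 18p = 6 ⇒ p = 1/3, and the value is (6)·(1/3) + 2 = 4.
For Column: with q = P(X), equating U's and D's payoffs gives 12q − 4 = −6q + 8 ⇒ q = 2/3.

4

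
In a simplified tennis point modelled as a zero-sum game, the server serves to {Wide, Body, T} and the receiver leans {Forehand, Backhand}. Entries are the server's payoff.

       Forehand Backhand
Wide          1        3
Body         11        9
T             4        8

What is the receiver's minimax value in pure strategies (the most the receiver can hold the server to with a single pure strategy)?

9

Column maxima: Forehand → 11, Backhand → 9.
The smallest of these is 9.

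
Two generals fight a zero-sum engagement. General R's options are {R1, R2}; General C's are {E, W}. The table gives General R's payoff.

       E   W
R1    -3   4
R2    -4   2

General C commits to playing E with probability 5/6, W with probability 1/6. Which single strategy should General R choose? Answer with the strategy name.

Expected payoff of R1: (5/6)·(-3) + (1/6)·4 = -11/6.
Expected payoff of R2: (5/6)·(-4) + (1/6)·2 = -3.
The largest is -11/6, so General R's best response is R1.

R1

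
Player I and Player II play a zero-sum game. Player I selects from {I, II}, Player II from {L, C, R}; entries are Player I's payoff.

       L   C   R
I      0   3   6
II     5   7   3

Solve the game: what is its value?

Row minima: I → 0, II → 3; maximin = 3.
Column maxima: L → 5, C → 7, R → 6; minimax = 5.
3 ≠ 5, so there is no saddle point; optimal play is mixed.
C is strictly dominated by L (it gives Player I strictly more in every row), so Player II never plays it.
On the remaining 2×2 (I, II vs L, R):
Let Player I play I with probability p. Expected payoff against L: 0p + 5(1−p) = −5p + 5; against R: 6p + 3(1−p) = 3p + 3.
Setting these equal: −5p + 5 = 3p + 3 ⇒ −8p = -2 ⇒ p = 1/4, and the value is (-5)·(1/4) + 5 = 15/4.
For Player II: with q = P(L), equating I's and II's payoffs gives −6q + 6 = 2q + 3 ⇒ q = 3/8.

15/4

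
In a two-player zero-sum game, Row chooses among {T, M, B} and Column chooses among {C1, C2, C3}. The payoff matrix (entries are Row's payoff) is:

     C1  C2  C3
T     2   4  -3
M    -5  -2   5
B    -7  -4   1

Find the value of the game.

Row minima: T → -3, M → -5, B → -7; maximin = -3.
Column maxima: C1 → 2, C2 → 4, C3 → 5; minimax = 2.
-3 ≠ 2, so there is no saddle point; optimal play is mixed.
B is strictly dominated by M, so Row never plays it.
C2 is strictly dominated by C1 (it gives Row strictly more in every row), so Column never plays it.
On the remaining 2×2 (T, M vs C1, C3):
Let Row play T with probability p. Expected payoff against C1: 2p + (-5)(1−p) = 7p − 5; against C3: (-3)p + 5(1−p) = −8p + 5.
Setting these equal: 7p − 5 = −8p + 5 ⇒ 15p = 10 ⇒ p = 2/3, and the value is (7)·(2/3) − 5 = -1/3.
For Column: with q = P(C1), equating T's and M's payoffs gives 5q − 3 = −10q + 5 ⇒ q = 8/15.

-1/3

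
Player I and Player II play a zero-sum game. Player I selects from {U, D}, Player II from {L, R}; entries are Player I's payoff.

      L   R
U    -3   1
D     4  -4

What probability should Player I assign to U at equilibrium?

2/3

Row minima: U → -3, D → -4; maximin = -3.
Column maxima: L → 4, R → 1; minimax = 1.
-3 ≠ 1, so there is no saddle point; optimal play is mixed.
Let Player I play U with probability p. Expected payoff against L: (-3)p + 4(1−p) = −7p + 4; against R: 1p + (-4)(1−p) = 5p − 4.
Setting these equal: −7p + 4 = 5p − 4 ⇒ −12p = -8 ⇒ p = 2/3, and the value is (-7)·(2/3) + 4 = -2/3.
For Player II: with q = P(L), equating U's and D's payoffs gives −4q + 1 = 8q − 4 ⇒ q = 5/12.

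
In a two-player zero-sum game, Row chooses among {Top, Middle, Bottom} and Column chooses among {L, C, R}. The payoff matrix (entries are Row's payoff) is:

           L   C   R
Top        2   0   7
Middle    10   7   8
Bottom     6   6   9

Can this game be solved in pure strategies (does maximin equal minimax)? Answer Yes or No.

Yes

Row minima: Top → 0, Middle → 7, Bottom → 6; maximin = 7.
Column maxima: L → 10, C → 7, R → 9; minimax = 7.
maximin = minimax = 7, so a saddle point exists.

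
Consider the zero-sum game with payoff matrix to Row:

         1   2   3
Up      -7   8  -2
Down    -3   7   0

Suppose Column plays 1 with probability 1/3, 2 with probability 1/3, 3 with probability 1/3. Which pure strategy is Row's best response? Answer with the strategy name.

Expected payoff of Up: (1/3)·(-7) + (1/3)·8 + (1/3)·(-2) = -1/3.
Expected payoff of Down: (1/3)·(-3) + (1/3)·7 + (1/3)·0 = 4/3.
The largest is 4/3, so Row's best response is Down.

Down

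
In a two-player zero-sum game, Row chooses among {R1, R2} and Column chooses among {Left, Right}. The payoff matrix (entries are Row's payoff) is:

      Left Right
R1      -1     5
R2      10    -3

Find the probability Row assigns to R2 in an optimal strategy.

6/19

Row minima: R1 → -1, R2 → -3; maximin = -1.
Column maxima: Left → 10, Right → 5; minimax = 5.
-1 ≠ 5, so there is no saddle point; optimal play is mixed.
Let Row play R1 with probability p. Expected payoff against Left: (-1)p + 10(1−p) = −11p + 10; against Right: 5p + (-3)(1−p) = 8p − 3.
Setting these equal: −11p + 10 = 8p − 3 ⇒ −19p = -13 ⇒ p = 13/19, and the value is (-11)·(13/19) + 10 = 47/19.
For Column: with q = P(Left), equating R1's and R2's payoffs gives −6q + 5 = 13q − 3 ⇒ q = 8/19.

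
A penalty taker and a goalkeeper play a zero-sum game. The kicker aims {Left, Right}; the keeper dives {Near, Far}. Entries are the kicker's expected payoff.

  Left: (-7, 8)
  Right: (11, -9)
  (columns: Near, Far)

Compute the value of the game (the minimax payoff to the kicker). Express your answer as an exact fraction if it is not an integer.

5/7

Row minima: Left → -7, Right → -9; maximin = -7.
Column maxima: Near → 11, Far → 8; minimax = 8.
-7 ≠ 8, so there is no saddle point; optimal play is mixed.
Let the kicker play Left with probability p. Expected payoff against Near: (-7)p + 11(1−p) = −18p + 11; against Far: 8p + (-9)(1−p) = 17p − 9.
Setting these equal: −18p + 11 = 17p − 9 ⇒ −35p = -20 ⇒ p = 4/7, and the value is (-18)·(4/7) + 11 = 5/7.
For the keeper: with q = P(Near), equating Left's and Right's payoffs gives −15q + 8 = 20q − 9 ⇒ q = 17/35.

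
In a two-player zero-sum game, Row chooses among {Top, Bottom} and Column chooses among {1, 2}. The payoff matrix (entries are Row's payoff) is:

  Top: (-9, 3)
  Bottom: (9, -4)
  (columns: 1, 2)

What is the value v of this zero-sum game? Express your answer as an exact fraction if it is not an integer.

-9/25

Row minima: Top → -9, Bottom → -4; maximin = -4.
Column maxima: 1 → 9, 2 → 3; minimax = 3.
-4 ≠ 3, so there is no saddle point; optimal play is mixed.
Let Row play Top with probability p. Expected payoff against 1: (-9)p + 9(1−p) = −18p + 9; against 2: 3p + (-4)(1−p) = 7p − 4.
Setting these equal: −18p + 9 = 7p − 4 ⇒ −25p = -13 ⇒ p = 13/25, and the value is (-18)·(13/25) + 9 = -9/25.
For Column: with q = P(1), equating Top's and Bottom's payoffs gives −12q + 3 = 13q − 4 ⇒ q = 7/25.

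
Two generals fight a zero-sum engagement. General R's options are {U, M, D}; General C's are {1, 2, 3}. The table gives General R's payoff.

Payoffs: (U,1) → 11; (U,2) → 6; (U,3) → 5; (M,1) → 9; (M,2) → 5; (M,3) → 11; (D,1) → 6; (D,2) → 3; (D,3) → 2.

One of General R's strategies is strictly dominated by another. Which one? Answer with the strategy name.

U gives a strictly higher payoff than D against every column: 11 > 6, 6 > 3, 5 > 2.
So D is strictly dominated and General R never plays it.

D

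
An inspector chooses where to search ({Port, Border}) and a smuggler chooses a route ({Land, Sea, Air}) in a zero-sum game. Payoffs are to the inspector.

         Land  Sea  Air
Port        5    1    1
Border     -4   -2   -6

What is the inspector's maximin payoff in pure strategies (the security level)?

Row minima: Port → 1, Border → -6.
The best of these is 1.

1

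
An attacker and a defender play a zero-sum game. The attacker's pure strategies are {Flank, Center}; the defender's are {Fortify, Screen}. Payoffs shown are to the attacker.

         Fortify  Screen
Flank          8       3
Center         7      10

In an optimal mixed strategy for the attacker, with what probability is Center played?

5/8

Row minima: Flank → 3, Center → 7; maximin = 7.
Column maxima: Fortify → 8, Screen → 10; minimax = 8.
7 ≠ 8, so there is no saddle point; optimal play is mixed.
Let the attacker play Flank with probability p. Expected payoff against Fortify: 8p + 7(1−p) = p + 7; against Screen: 3p + 10(1−p) = −7p + 10.
Setting these equal: p + 7 = −7p + 10 ⇒ 8p = 3 ⇒ p = 3/8, and the value is (1)·(3/8) + 7 = 59/8.
For the defender: with q = P(Fortify), equating Flank's and Center's payoffs gives 5q + 3 = −3q + 10 ⇒ q = 7/8.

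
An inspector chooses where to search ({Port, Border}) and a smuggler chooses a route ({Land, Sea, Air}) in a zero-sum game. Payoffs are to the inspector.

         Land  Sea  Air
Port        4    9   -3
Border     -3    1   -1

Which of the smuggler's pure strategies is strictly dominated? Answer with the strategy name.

Land holds the inspector's payoff strictly below Sea in every row: 4 < 9, -3 < 1.
So Sea is strictly dominated for the smuggler.

Sea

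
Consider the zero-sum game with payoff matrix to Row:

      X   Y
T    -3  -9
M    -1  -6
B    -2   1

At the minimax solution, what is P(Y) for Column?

Row minima: T → -9, M → -6, B → -2; maximin = -2.
Column maxima: X → -1, Y → 1; minimax = -1.
-2 ≠ -1, so there is no saddle point; optimal play is mixed.
T is strictly dominated by M, so Row never plays it.
On the remaining 2×2 (M, B vs X, Y):
Let Row play M with probability p. Expected payoff against X: (-1)p + (-2)(1−p) = p − 2; against Y: (-6)p + 1(1−p) = −7p + 1.
Setting these equal: p − 2 = −7p + 1 ⇒ 8p = 3 ⇒ p = 3/8, and the value is (1)·(3/8) − 2 = -13/8.
For Column: with q = P(X), equating M's and B's payoffs gives 5q − 6 = −3q + 1 ⇒ q = 7/8.

1/8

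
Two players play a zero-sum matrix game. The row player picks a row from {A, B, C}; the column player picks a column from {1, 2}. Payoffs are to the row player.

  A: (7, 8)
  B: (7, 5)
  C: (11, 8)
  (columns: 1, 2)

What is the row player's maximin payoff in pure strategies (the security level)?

Row minima: A → 7, B → 5, C → 8.
The best of these is 8.

8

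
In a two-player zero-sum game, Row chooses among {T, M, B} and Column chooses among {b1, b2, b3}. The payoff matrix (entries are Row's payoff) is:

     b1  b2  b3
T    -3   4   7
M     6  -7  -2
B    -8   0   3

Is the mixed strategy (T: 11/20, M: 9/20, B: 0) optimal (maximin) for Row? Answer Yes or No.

Against b1 this mix gives (11/20)·(-3) + (9/20)·6 = 21/20.
Against b2 this mix gives (11/20)·4 + (9/20)·(-7) = -19/20.
Against b3 this mix gives (11/20)·7 + (9/20)·(-2) = 59/20.
Column will play b2, holding Row to -19/20. Shifting weight toward the row that does better against b2 would raise this floor (the equalizing mix achieves 3/20 against both b2 and b1), so the proposed strategy is not optimal.

No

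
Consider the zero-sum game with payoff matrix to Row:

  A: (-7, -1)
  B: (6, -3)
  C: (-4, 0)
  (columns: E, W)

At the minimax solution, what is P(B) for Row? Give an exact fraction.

4/13

Row minima: A → -7, B → -3, C → -4; maximin = -3.
Column maxima: E → 6, W → 0; minimax = 0.
-3 ≠ 0, so there is no saddle point; optimal play is mixed.
A is strictly dominated by C, so Row never plays it.
On the remaining 2×2 (B, C vs E, W):
Let Row play B with probability p. Expected payoff against E: 6p + (-4)(1−p) = 10p − 4; against W: (-3)p + 0(1−p) = −3p.
Setting these equal: 10p − 4 = −3p ⇒ 13p = 4 ⇒ p = 4/13, and the value is (10)·(4/13) − 4 = -12/13.
For Column: with q = P(E), equating B's and C's payoffs gives 9q − 3 = −4q ⇒ q = 3/13.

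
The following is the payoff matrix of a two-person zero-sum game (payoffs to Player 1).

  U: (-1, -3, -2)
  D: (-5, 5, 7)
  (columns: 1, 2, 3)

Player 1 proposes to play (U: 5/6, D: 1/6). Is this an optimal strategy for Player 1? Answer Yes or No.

Against 1 this mix gives (5/6)·(-1) + (1/6)·(-5) = -5/3.
Against 2 this mix gives (5/6)·(-3) + (1/6)·5 = -5/3.
Against 3 this mix gives (5/6)·(-2) + (1/6)·7 = -1/2.
All of Player 2's active replies (1, 2) yield -5/3, and no column does worse for Player 1. The mix makes Player 2 indifferent and guarantees -5/3, so it is optimal.

Yes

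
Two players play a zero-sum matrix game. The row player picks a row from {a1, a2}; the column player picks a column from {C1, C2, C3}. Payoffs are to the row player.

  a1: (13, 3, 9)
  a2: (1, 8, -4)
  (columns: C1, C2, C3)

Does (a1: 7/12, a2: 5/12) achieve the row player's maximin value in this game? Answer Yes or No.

No

Against C1 this mix gives (7/12)·13 + (5/12)·1 = 8.
Against C2 this mix gives (7/12)·3 + (5/12)·8 = 61/12.
Against C3 this mix gives (7/12)·9 + (5/12)·(-4) = 43/12.
The column player will play C3, holding the row player to 43/12. Shifting weight toward the row that does better against C3 would raise this floor (the equalizing mix achieves 14/3 against both C3 and C2), so the proposed strategy is not optimal.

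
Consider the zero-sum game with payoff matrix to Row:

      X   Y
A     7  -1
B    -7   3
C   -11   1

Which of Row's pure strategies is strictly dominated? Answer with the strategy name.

B gives a strictly higher payoff than C against every column: -7 > -11, 3 > 1.
So C is strictly dominated and Row never plays it.

C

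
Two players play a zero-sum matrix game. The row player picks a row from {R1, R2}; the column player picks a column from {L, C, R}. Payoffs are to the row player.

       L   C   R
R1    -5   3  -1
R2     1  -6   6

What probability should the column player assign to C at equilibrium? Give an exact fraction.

2/5

Row minima: R1 → -5, R2 → -6; maximin = -5.
Column maxima: L → 1, C → 3, R → 6; minimax = 1.
-5 ≠ 1, so there is no saddle point; optimal play is mixed.
R is strictly dominated by L (it gives the row player strictly more in every row), so the column player never plays it.
On the remaining 2×2 (R1, R2 vs L, C):
Let the row player play R1 with probability p. Expected payoff against L: (-5)p + 1(1−p) = −6p + 1; against C: 3p + (-6)(1−p) = 9p − 6.
Setting these equal: −6p + 1 = 9p − 6 ⇒ −15p = -7 ⇒ p = 7/15, and the value is (-6)·(7/15) + 1 = -9/5.
For the column player: with q = P(L), equating R1's and R2's payoffs gives −8q + 3 = 7q − 6 ⇒ q = 3/5.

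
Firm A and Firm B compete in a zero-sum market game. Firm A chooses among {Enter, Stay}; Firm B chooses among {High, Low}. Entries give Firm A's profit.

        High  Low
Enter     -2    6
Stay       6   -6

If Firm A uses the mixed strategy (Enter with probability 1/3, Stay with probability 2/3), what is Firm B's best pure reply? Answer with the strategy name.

If Firm B plays High, Firm A's expected payoff is (1/3)·(-2) + (2/3)·6 = 10/3.
If Firm B plays Low, Firm A's expected payoff is (1/3)·6 + (2/3)·(-6) = -2.
Firm B minimizes Firm A's payoff; the smallest is -2, so the best response is Low.

Low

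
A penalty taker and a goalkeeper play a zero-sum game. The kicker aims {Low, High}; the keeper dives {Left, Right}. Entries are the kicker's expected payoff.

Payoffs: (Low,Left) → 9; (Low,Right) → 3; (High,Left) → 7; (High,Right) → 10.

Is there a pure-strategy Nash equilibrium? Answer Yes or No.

Row minima: Low → 3, High → 7; maximin = 7.
Column maxima: Left → 9, Right → 10; minimax = 9.
7 ≠ 9, so no pure-strategy equilibrium exists.

No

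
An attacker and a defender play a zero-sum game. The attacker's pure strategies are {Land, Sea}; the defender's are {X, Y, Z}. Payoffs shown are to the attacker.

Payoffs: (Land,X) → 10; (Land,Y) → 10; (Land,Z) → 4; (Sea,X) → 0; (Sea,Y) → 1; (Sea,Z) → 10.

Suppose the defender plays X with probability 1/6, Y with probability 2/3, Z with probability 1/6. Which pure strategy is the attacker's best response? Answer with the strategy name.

Expected payoff of Land: (1/6)·10 + (2/3)·10 + (1/6)·4 = 9.
Expected payoff of Sea: (1/6)·0 + (2/3)·1 + (1/6)·10 = 7/3.
The largest is 9, so the attacker's best response is Land.

Land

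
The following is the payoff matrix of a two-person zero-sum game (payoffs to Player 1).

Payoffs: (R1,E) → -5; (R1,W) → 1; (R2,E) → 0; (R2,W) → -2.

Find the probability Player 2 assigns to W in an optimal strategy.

Row minima: R1 → -5, R2 → -2; maximin = -2.
Column maxima: E → 0, W → 1; minimax = 0.
-2 ≠ 0, so there is no saddle point; optimal play is mixed.
Let Player 1 play R1 with probability p. Expected payoff against E: (-5)p + 0(1−p) = −5p; against W: 1p + (-2)(1−p) = 3p − 2.
Setting these equal: −5p = 3p − 2 ⇒ −8p = -2 ⇒ p = 1/4, and the value is (-5)·(1/4) = -5/4.
For Player 2: with q = P(E), equating R1's and R2's payoffs gives −6q + 1 = 2q − 2 ⇒ q = 3/8.

5/8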